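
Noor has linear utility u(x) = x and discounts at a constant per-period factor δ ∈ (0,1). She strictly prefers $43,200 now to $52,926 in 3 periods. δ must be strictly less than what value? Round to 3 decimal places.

δ < 0.935

Comparing present values: 43200 > δ^3·52926.
So δ^3 < 43200/52926 = 0.81623; taking the cube root of both positive sides preserves the inequality.
δ < (43200/52926)^(1/3) ≈ 0.935.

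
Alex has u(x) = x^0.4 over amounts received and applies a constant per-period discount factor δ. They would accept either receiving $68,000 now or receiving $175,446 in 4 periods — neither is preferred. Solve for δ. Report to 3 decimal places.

δ ≈ 0.910

Indifference means u(68000) = δ^4 · u(175446), so δ^4 = u(68000)/u(175446).
Since u(x) = x^0.4, δ^4 = (68000/175446)^0.4 = 0.38758^0.4 = 0.68446.
Hence δ = (0.68446)^(1/4) = 0.90957.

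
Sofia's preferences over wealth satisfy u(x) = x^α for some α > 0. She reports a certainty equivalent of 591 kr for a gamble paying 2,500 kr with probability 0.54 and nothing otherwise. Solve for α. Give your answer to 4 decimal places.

EU(lottery) = 0.54·2500^α + 0.46·0 = 0.54·2500^α.
Setting u(591) equal to that: 591^α = 0.54·2500^α ⇒ (591/2500)^α = 0.54.
Taking logs: α·ln(591/2500) = ln(0.54), so α = -0.6161861 / -1.4422300 ≈ 0.4272.

α ≈ 0.4272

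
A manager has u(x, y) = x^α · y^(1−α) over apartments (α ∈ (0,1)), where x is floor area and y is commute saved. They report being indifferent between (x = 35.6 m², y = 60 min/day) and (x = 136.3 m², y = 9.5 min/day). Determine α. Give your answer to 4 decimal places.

α ≈ 0.5786

Set the two utilities equal: 35.6^α·60^(1−α) = 136.3^α·9.5^(1−α).
Taking logs: α·ln 35.6 + (1−α)·ln 60 = α·ln 136.3 + (1−α)·ln 9.5, i.e. α·-1.3425127 = (1−α)·-1.8430528.
Thus α·(-3.1855655) = -1.8430528, so α = -1.8430528/-3.1855655 ≈ 0.5786.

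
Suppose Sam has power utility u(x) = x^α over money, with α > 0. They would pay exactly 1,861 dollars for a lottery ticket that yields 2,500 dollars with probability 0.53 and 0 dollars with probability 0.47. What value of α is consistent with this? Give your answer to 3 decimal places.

α ≈ 2.151

EU(lottery) = 0.53·2500^α + 0.47·0 = 0.53·2500^α.
Indifference: 1861^α = 0.53·2500^α, so (1861/2500)^α = 0.53.
Taking logs: α·ln(1861/2500) = ln(0.53), so α = -0.634878 / -0.295177 ≈ 2.151.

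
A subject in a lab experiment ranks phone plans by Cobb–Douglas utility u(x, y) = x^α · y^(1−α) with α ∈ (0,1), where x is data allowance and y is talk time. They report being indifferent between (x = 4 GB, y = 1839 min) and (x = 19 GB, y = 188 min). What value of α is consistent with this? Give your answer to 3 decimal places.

Set the two utilities equal: 4^α·1839^(1−α) = 19^α·188^(1−α).
Rearrange to (4/19)^α = (188/1839)^(1−α) and take logs: α·-1.558145 = (1−α)·-2.280535.
So α/(1−α) = (-2.280535)/(-1.558145) = 1.463622, and α = 1.463622/2.463622 ≈ 0.594.

α ≈ 0.594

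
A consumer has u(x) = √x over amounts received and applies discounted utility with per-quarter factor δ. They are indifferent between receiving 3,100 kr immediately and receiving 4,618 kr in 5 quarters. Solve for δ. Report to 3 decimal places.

δ ≈ 0.961

The payoff in 5 quarters is discounted by δ^5, so u(3100) = δ^5·u(4618) and δ^5 = u(3100)/u(4618).
With u(x) = √x: δ^5 = √3100/√4618 = √(3100/4618) = 0.81932.
Hence δ = (0.81932)^(1/5) = 0.96093.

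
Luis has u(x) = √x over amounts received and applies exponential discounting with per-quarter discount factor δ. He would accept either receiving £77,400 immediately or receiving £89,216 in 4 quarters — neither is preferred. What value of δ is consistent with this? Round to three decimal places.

The payoff in 4 quarters is discounted by δ^4, so u(77400) = δ^4·u(89216) and δ^4 = u(77400)/u(89216).
Since u(x) = √x, δ^4 = √(77400/89216) = 0.93143.
Taking the 4th root: δ = 0.93143^(1/4) ≈ 0.982.

δ ≈ 0.982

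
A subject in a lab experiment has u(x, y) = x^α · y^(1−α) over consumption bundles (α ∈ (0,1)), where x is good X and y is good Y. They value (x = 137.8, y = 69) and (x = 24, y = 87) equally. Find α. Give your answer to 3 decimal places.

α ≈ 0.117

Indifference: 137.8^α · 69^(1−α) = 24^α · 87^(1−α).
(137.8/24)^α = (87/69)^(1−α); take logs: α·ln(137.8/24) = (1−α)·ln(87/69), i.e. α·1.747750 = (1−α)·0.231802.
With A = 1.747750 and B = 0.231802: α·A = (1−α)·B, so α = B/(A+B) = 0.231802/1.979552 ≈ 0.117.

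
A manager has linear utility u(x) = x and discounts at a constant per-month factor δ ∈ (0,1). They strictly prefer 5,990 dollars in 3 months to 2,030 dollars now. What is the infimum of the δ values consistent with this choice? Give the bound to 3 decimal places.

The preference means 2030 < δ^3·5990.
Hence δ^3 > 2030/5990 = 0.33890, and x ↦ x^(1/3) is increasing on (0,∞).
δ > (2030/5990)^(1/3) ≈ 0.697.

δ > 0.697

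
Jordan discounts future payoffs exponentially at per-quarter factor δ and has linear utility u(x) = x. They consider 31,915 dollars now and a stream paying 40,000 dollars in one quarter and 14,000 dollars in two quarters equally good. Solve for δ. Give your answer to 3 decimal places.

δ ≈ 0.650

The stream is worth 40000δ + 14000δ² today, so 40000δ + 14000δ² = 31915.
That is, 14000δ² + 40000δ − 31915 = 0, a quadratic in δ.
The positive root is δ = [−40000 + √(40000² + 4·14000·31915)] / (2·14000) = (−40000 + 58200.000)/28000 ≈ 0.650.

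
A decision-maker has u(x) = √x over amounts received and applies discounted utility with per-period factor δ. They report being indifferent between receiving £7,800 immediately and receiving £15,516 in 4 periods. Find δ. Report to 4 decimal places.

The payoff in 4 periods is discounted by δ^4, so u(7800) = δ^4·u(15516) and δ^4 = u(7800)/u(15516).
With u(x) = √x: δ^4 = √7800/√15516 = √(7800/15516) = 0.70902.
So δ = 0.70902^(1/4) ≈ 0.9176.

δ ≈ 0.9176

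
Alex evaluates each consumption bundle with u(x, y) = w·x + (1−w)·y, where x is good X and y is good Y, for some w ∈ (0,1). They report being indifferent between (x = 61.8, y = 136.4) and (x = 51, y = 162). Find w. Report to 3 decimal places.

w = 0.703

Indifference: w·61.8 + (1−w)·136.4 = w·51 + (1−w)·162.
Collecting terms: w·10.8 = (1−w)·25.6.
Hence w = 25.6/(10.8+25.6) = 25.6/36.4 = 0.703.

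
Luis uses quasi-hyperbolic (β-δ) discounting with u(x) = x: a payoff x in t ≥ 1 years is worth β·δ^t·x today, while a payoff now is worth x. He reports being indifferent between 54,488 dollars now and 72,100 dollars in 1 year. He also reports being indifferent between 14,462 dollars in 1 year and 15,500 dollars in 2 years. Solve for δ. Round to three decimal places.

δ ≈ 0.933

Both payoffs in the second observation are in the future, so β drops out: δ^1·14462 = δ^2·15500 ⇒ δ = 14462/15500 = 0.93303.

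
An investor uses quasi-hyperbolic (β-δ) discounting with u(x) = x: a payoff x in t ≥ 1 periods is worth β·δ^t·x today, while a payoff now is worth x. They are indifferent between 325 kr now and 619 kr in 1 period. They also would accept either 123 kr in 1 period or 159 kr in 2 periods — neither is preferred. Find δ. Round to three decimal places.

δ ≈ 0.774

Both payoffs in the second observation are in the future, so β drops out: δ^1·123 = δ^2·159 ⇒ δ = 123/159 = 0.77358.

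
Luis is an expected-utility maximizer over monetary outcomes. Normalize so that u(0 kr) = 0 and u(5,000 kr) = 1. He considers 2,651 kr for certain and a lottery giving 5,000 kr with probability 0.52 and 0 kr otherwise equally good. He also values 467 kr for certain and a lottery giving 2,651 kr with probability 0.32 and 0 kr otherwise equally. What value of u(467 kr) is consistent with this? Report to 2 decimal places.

0.17

The first gamble pins u(2,651 kr): it must equal 0.52·1 + 0.48·0 = 0.52.
Chaining: u(467 kr) = 0.32·0.52 + 0.68·0.00 = 0.1664.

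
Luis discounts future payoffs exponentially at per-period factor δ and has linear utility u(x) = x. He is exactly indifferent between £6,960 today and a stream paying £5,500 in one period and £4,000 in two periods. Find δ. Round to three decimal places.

δ ≈ 0.800

Present value of the stream is 5500·δ + 4000·δ². Indifference gives 5500δ + 4000δ² = 6960.
So 4000δ² + 5500δ − 6960 = 0.
The positive root is δ = [−5500 + √(5500² + 4·4000·6960)] / (2·4000) = (−5500 + 11900.000)/8000 ≈ 0.800.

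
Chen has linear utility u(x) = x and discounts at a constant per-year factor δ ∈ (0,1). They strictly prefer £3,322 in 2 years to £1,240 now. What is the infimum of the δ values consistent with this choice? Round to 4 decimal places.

δ > 0.6110

The preference means 1240 < δ^2·3322.
So δ^2 > 1240/3322 = 0.37327; taking the square root of both positive sides preserves the inequality.
δ > (1240/3322)^(1/2) ≈ 0.6110.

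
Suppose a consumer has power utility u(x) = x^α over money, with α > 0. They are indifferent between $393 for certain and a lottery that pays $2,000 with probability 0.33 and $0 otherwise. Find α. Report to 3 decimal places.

α ≈ 0.681

Since u(0) = 0, the lottery's EU is 0.33·2000^α.
Equating: 393^α = 0.33·2000^α, i.e. 0.1965^α = 0.33.
α = ln(0.33) / ln(393/2000) = -1.108663/-1.627093 ≈ 0.681.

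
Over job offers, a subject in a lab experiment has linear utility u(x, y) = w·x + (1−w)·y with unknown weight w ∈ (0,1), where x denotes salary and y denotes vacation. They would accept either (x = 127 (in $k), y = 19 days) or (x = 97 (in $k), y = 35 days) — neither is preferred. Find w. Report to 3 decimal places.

w = 0.348

Equating utilities: w·127 + (1−w)·19 = w·97 + (1−w)·35.
Rearranging, 30·w − 16·(1−w) = 0.
The marginal rate of substitution is 16/30, so w = 16/(30+16) = 0.348.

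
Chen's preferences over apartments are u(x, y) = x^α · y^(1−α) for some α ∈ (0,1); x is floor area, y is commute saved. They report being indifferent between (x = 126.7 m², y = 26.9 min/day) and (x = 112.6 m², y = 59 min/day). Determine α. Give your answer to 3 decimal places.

α ≈ 0.869

The Cobb–Douglas utilities coincide, so 126.7^α·26.9^(1−α) = 112.6^α·59^(1−α).
Taking logs: α·ln 126.7 + (1−α)·ln 26.9 = α·ln 112.6 + (1−α)·ln 59, i.e. α·0.117980 = (1−α)·0.785411.
Thus α·(0.903391) = 0.785411, so α = 0.785411/0.903391 ≈ 0.869.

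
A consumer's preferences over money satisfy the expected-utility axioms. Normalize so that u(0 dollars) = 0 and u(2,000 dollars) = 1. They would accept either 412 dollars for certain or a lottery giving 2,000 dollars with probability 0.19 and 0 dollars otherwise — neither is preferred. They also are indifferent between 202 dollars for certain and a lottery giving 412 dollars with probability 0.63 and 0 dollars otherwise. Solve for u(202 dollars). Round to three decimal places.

0.120

From the first indifference, u(412 dollars) = 0.19·u(2,000 dollars) + 0.81·u(0 dollars) = 0.19·1 + 0.81·0 = 0.19.
Chaining: u(202 dollars) = 0.63·0.19 + 0.37·0.00 = 0.1197.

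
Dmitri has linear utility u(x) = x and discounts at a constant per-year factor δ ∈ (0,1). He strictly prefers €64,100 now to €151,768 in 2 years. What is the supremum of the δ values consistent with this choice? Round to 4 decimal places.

Comparing present values: 64100 > δ^2·151768.
So δ^2 < 64100/151768 = 0.42236; taking the square root of both positive sides preserves the inequality.
δ < 0.42236^(1/2) = 0.6499.

δ < 0.6499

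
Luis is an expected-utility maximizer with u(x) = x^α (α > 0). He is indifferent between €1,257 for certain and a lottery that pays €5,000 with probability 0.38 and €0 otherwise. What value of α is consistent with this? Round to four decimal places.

EU(lottery) = 0.38·5000^α + 0.62·0 = 0.38·5000^α.
Setting u(1257) equal to that: 1257^α = 0.38·5000^α ⇒ (1257/5000)^α = 0.38.
α = ln(0.38) / ln(1257/5000) = -0.9675840/-1.3807100 ≈ 0.7008.

α ≈ 0.7008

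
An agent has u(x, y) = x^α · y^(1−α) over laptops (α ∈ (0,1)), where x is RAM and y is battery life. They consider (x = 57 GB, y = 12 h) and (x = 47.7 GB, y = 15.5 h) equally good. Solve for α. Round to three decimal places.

α ≈ 0.590

Set the two utilities equal: 57^α·12^(1−α) = 47.7^α·15.5^(1−α).
(57/47.7)^α = (15.5/12)^(1−α); take logs: α·ln(57/47.7) = (1−α)·ln(15.5/12), i.e. α·0.178120 = (1−α)·0.255933.
So α/(1−α) = (0.255933)/(0.178120) = 1.436857, and α = 1.436857/2.436857 ≈ 0.590.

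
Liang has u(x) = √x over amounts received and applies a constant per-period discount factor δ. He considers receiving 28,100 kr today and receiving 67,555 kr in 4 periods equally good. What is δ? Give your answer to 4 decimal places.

δ ≈ 0.8962

Indifference means u(28100) = δ^4 · u(67555), so δ^4 = u(28100)/u(67555).
Since u(x) = √x, δ^4 = √(28100/67555) = 0.64495.
Hence δ = (0.64495)^(1/4) = 0.896151.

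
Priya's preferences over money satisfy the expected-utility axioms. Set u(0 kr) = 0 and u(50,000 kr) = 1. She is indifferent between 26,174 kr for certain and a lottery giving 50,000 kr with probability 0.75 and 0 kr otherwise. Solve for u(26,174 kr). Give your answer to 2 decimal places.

By the standard-gamble method, u(26,174 kr) is just the indifference probability on the best outcome: 0.75.

0.75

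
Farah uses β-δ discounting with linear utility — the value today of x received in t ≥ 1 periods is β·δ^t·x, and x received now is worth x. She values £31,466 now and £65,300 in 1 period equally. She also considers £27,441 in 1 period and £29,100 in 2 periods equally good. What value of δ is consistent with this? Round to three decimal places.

δ ≈ 0.943

The second indifference involves only future payoffs, so β cancels: β·δ^1·27441 = β·δ^2·29100, giving δ = 27441/29100 = 0.94299.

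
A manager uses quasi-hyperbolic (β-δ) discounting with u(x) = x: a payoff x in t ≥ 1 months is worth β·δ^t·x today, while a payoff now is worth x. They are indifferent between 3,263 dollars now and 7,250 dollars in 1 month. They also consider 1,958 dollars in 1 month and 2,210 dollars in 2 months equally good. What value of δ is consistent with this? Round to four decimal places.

Both payoffs in the second observation are in the future, so β drops out: δ^1·1958 = δ^2·2210 ⇒ δ = 1958/2210 = 0.88597.

δ ≈ 0.8860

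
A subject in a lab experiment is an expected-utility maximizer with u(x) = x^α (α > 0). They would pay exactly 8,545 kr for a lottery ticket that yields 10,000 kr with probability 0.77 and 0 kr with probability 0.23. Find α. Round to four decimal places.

α ≈ 1.6622

Since u(0) = 0, the lottery's EU is 0.77·10000^α.
Setting u(8545) equal to that: 8545^α = 0.77·10000^α ⇒ (8545/10000)^α = 0.77.
α = ln(0.77) / ln(8545/10000) = -0.2613648/-0.1572388 ≈ 1.6622.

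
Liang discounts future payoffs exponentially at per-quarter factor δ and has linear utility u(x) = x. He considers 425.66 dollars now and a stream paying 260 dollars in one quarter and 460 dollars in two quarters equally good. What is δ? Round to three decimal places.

Equating present values: 425.66 = 260δ + 460δ².
Rearranged: 460δ² + 260δ − 425.66 = 0.
The positive root is δ = [−260 + √(260² + 4·460·425.66)] / (2·460) = (−260 + 922.396)/920 ≈ 0.720.

δ ≈ 0.720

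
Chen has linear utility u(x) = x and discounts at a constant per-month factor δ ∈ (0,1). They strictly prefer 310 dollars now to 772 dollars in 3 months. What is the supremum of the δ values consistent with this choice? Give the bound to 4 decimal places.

Under u(x) = x this choice says 310 > δ^3·772.
Dividing by 772: δ^3 < 0.40155. Both sides are positive, so the cube root keeps the direction.
δ < 0.40155^(1/3) = 0.7378.

δ < 0.7378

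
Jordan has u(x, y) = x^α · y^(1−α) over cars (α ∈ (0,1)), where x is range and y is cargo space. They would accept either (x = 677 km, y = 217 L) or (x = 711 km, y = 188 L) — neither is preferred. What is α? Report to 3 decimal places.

Indifference: 677^α · 217^(1−α) = 711^α · 188^(1−α).
Taking logs: α·ln 677 + (1−α)·ln 217 = α·ln 711 + (1−α)·ln 188, i.e. α·-0.049001 = (1−α)·-0.143455.
So α/(1−α) = (-0.143455)/(-0.049001) = 2.927593, and α = 2.927593/3.927593 ≈ 0.745.

α ≈ 0.745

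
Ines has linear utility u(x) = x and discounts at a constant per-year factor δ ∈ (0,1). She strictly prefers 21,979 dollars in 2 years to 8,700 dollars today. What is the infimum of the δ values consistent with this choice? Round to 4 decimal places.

The preference means 8700 < δ^2·21979.
Dividing by 21979: δ^2 > 0.39583. Both sides are positive, so the square root keeps the direction.
δ > (8700/21979)^(1/2) ≈ 0.6292.

δ > 0.6292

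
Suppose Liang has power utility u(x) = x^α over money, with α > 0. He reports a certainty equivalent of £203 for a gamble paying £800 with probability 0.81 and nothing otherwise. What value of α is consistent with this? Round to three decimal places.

The lottery's expected utility is 0.81·u(800) + 0.19·u(0) = 0.81·800^α (since u(0) = 0 for α > 0).
Setting u(203) equal to that: 203^α = 0.81·800^α ⇒ (203/800)^α = 0.81.
Take logs: α = ln 0.81 / ln(203/800) ≈ 0.15365.

α ≈ 0.154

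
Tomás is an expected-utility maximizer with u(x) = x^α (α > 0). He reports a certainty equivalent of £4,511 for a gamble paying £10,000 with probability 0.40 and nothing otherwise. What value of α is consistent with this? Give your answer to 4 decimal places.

α ≈ 1.1510

The lottery's expected utility is 0.40·u(10000) + 0.60·u(0) = 0.40·10000^α (since u(0) = 0 for α > 0).
Setting u(4511) equal to that: 4511^α = 0.40·10000^α ⇒ (4511/10000)^α = 0.40.
Take logs: α = ln 0.40 / ln(4511/10000) ≈ 1.151023.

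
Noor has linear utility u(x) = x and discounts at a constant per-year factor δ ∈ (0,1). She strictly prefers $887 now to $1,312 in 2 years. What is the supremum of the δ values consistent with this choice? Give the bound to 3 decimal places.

The preference means 887 > δ^2·1312.
Hence δ^2 < 887/1312 = 0.67607, and x ↦ x^(1/2) is increasing on (0,∞).
δ < 0.67607^(1/2) = 0.822.

δ < 0.822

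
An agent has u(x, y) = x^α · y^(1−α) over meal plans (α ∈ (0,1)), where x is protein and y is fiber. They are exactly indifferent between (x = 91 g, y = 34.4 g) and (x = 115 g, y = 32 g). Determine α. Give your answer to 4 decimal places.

The Cobb–Douglas utilities coincide, so 91^α·34.4^(1−α) = 115^α·32^(1−α).
Rearrange to (91/115)^α = (32/34.4)^(1−α) and take logs: α·-0.2340726 = (1−α)·-0.0723207.
So α/(1−α) = (-0.0723207)/(-0.2340726) = 0.3089670, and α = 0.3089670/1.3089670 ≈ 0.2360.

α ≈ 0.2360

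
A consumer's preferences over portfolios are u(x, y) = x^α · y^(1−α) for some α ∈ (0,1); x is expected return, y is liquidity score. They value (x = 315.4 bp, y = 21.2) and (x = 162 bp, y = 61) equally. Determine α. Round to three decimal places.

Indifference: 315.4^α · 21.2^(1−α) = 162^α · 61^(1−α).
Taking logs: α·ln 315.4 + (1−α)·ln 21.2 = α·ln 162 + (1−α)·ln 61, i.e. α·0.666245 = (1−α)·1.056873.
With A = 0.666245 and B = 1.056873: α·A = (1−α)·B, so α = B/(A+B) = 1.056873/1.723118 ≈ 0.613.

α ≈ 0.613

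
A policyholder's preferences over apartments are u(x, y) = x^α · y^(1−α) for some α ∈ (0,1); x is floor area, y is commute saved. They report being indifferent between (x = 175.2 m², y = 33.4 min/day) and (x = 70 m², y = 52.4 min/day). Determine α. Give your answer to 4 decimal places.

α ≈ 0.3293

Set the two utilities equal: 175.2^α·33.4^(1−α) = 70^α·52.4^(1−α).
Rearrange to (175.2/70)^α = (52.4/33.4)^(1−α) and take logs: α·0.9174329 = (1−α)·0.4503507.
With A = 0.9174329 and B = 0.4503507: α·A = (1−α)·B, so α = B/(A+B) = 0.4503507/1.3677836 ≈ 0.3293.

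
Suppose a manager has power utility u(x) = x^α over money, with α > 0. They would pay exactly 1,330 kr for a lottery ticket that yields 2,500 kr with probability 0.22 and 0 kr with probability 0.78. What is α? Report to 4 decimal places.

EU(lottery) = 0.22·2500^α + 0.78·0 = 0.22·2500^α.
Indifference: 1330^α = 0.22·2500^α, so (1330/2500)^α = 0.22.
Take logs: α = ln 0.22 / ln(1330/2500) ≈ 2.399143.

α ≈ 2.3991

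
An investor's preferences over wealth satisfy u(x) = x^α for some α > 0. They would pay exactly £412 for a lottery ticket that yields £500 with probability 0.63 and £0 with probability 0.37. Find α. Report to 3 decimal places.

α ≈ 2.387

EU(lottery) = 0.63·500^α + 0.37·0 = 0.63·500^α.
Indifference: 412^α = 0.63·500^α, so (412/500)^α = 0.63.
Taking logs: α·ln(412/500) = ln(0.63), so α = -0.462035 / -0.193585 ≈ 2.387.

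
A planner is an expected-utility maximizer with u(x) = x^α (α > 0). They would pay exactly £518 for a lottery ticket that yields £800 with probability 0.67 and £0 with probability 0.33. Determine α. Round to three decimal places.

The lottery's expected utility is 0.67·u(800) + 0.33·u(0) = 0.67·800^α (since u(0) = 0 for α > 0).
Equating: 518^α = 0.67·800^α, i.e. 0.6475^α = 0.67.
α = ln(0.67) / ln(518/800) = -0.400478/-0.434636 ≈ 0.921.

α ≈ 0.921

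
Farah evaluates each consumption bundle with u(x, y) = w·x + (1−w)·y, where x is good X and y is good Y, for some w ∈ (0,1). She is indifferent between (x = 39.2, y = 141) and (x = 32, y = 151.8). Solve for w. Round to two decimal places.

Equating utilities: w·39.2 + (1−w)·141 = w·32 + (1−w)·151.8.
Collecting terms: w·7.2 = (1−w)·10.8.
So w/(1−w) = 10.8/7.2 = 1.5000, giving w = 10.8/(7.2+10.8) = 0.60.

w = 0.60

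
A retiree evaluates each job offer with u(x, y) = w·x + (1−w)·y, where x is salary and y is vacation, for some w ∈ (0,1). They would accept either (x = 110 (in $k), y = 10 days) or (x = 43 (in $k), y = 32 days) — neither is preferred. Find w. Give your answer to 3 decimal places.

u(110,10) = u(43,32) means w·110 + (1−w)·10 = w·43 + (1−w)·32.
w·(110−43) = (1−w)·(32−10), i.e. w·67 = (1−w)·22.
The marginal rate of substitution is 22/67, so w = 22/(67+22) = 0.247.

w = 0.247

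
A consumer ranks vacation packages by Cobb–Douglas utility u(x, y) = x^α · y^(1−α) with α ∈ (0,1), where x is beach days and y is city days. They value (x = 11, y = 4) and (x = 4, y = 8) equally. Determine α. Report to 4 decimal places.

α ≈ 0.4066

The Cobb–Douglas utilities coincide, so 11^α·4^(1−α) = 4^α·8^(1−α).
(11/4)^α = (8/4)^(1−α); take logs: α·ln(11/4) = (1−α)·ln(8/4), i.e. α·1.0116009 = (1−α)·0.6931472.
Thus α·(1.7047481) = 0.6931472, so α = 0.6931472/1.7047481 ≈ 0.4066.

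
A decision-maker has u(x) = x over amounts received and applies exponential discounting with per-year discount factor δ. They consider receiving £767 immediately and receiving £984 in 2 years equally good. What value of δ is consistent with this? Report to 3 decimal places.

Equating discounted utilities: u(767) = δ^2·u(984) ⇒ δ^2 = u(767)/u(984).
With u(x) = x: δ^2 = 767/984 = 0.77947.
Hence δ = (0.77947)^(1/2) = 0.88288.

δ ≈ 0.883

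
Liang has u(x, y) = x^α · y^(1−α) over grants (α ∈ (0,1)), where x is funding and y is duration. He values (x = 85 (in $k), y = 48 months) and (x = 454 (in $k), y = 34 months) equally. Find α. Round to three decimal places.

α ≈ 0.171

The Cobb–Douglas utilities coincide, so 85^α·48^(1−α) = 454^α·34^(1−α).
(85/454)^α = (34/48)^(1−α); take logs: α·ln(85/454) = (1−α)·ln(34/48), i.e. α·-1.675446 = (1−α)·-0.344840.
Thus α·(-2.020286) = -0.344840, so α = -0.344840/-2.020286 ≈ 0.171.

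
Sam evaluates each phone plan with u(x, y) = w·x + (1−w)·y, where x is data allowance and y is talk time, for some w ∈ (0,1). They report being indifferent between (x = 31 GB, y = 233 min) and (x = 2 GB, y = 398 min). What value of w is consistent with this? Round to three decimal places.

u(31,233) = u(2,398) means w·31 + (1−w)·233 = w·2 + (1−w)·398.
Collecting terms: w·29 = (1−w)·165.
Hence w = 165/(29+165) = 165/194 = 0.851.

w = 0.851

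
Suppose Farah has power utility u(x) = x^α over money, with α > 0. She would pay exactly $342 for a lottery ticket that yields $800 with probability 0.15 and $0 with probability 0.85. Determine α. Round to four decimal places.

α ≈ 2.2324

Since u(0) = 0, the lottery's EU is 0.15·800^α.
Equating: 342^α = 0.15·800^α, i.e. 0.4275^α = 0.15.
Taking logs: α·ln(342/800) = ln(0.15), so α = -1.8971200 / -0.8498010 ≈ 2.2324.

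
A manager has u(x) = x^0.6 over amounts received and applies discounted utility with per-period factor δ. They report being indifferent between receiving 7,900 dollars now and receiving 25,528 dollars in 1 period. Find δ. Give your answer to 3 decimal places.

δ ≈ 0.495

The payoff in 1 period is discounted by δ, so u(7900) = δ·u(25528) and δ = u(7900)/u(25528).
With u(x) = x^0.6: δ = 7900^0.6/25528^0.6 = (7900/25528)^0.6 = 0.49473.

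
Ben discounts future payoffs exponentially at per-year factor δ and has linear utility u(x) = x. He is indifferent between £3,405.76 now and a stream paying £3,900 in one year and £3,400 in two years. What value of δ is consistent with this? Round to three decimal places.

Equating present values: 3405.76 = 3900δ + 3400δ².
Rearranged: 3400δ² + 3900δ − 3405.76 = 0.
The positive root is δ = [−3900 + √(3900² + 4·3400·3405.76)] / (2·3400) = (−3900 + 7844.000)/6800 ≈ 0.580.

δ ≈ 0.580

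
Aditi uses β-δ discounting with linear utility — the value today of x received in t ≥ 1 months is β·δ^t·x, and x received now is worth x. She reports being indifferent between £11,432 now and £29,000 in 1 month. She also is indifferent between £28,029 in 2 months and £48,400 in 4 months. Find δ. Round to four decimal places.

From the later pair, β·δ^2·28029 = β·δ^4·48400; dividing through, δ^2 = 28029/48400 = 0.57911, so δ = 0.76099.

δ ≈ 0.7610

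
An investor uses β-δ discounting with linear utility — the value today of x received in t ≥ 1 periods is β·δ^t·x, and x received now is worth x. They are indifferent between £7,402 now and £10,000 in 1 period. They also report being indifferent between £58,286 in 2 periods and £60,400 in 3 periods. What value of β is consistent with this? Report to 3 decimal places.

Both payoffs in the second observation are in the future, so β drops out: δ^2·58286 = δ^3·60400 ⇒ δ = 58286/60400 = 0.96500.
Now use the now-vs-future pair: 7402 = β·δ·10000 gives β = 7402/(0.96500·10000) ≈ 0.767.

β ≈ 0.767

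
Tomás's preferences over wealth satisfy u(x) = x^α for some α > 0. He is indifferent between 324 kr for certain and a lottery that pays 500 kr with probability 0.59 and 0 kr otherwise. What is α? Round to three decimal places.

EU(lottery) = 0.59·500^α + 0.41·0 = 0.59·500^α.
Setting u(324) equal to that: 324^α = 0.59·500^α ⇒ (324/500)^α = 0.59.
α = ln(0.59) / ln(324/500) = -0.527633/-0.433865 ≈ 1.216.

α ≈ 1.216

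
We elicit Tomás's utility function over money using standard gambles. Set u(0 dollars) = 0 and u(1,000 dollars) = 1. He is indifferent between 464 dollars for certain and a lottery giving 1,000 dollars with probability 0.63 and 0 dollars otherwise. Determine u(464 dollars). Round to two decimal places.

0.63

u(464 dollars) equals the lottery's expected utility: 0.63·1 + 0.37·0 = 0.63.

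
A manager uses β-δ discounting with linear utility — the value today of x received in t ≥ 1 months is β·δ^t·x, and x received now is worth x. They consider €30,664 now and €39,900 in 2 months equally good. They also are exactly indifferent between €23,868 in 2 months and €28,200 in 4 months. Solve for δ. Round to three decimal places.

Both payoffs in the second observation are in the future, so β drops out: δ^2·23868 = δ^4·28200 ⇒ δ^2 = 23868/28200 = 0.84638, so δ = 0.91999.

δ ≈ 0.920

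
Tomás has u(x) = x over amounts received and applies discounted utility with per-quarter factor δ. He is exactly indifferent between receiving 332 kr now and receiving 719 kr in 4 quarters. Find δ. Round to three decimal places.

δ ≈ 0.824

Indifference means u(332) = δ^4 · u(719), so δ^4 = u(332)/u(719).
With u(x) = x: δ^4 = 332/719 = 0.46175.
Hence δ = (0.46175)^(1/4) = 0.82433.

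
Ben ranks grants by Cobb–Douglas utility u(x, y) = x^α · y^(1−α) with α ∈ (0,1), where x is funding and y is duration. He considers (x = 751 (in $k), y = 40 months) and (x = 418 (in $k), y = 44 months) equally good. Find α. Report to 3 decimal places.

Indifference: 751^α · 40^(1−α) = 418^α · 44^(1−α).
Taking logs: α·ln 751 + (1−α)·ln 40 = α·ln 418 + (1−α)·ln 44, i.e. α·0.585924 = (1−α)·0.095310.
With A = 0.585924 and B = 0.095310: α·A = (1−α)·B, so α = B/(A+B) = 0.095310/0.681234 ≈ 0.140.

α ≈ 0.140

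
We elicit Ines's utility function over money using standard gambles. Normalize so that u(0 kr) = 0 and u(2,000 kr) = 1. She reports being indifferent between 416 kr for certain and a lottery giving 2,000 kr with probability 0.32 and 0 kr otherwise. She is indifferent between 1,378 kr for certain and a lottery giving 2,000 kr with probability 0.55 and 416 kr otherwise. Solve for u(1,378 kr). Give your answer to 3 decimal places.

The first gamble pins u(416 kr): it must equal 0.32·1 + 0.68·0 = 0.32.
Chaining: u(1,378 kr) = 0.55·1.00 + 0.45·0.32 = 0.6940.

0.694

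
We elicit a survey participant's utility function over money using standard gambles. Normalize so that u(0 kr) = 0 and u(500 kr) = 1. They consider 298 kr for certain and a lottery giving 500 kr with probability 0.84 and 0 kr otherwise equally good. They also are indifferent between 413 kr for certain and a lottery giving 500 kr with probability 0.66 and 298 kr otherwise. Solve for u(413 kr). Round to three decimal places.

0.946

The first gamble pins u(298 kr): it must equal 0.84·1 + 0.16·0 = 0.84.
The second indifference gives u(413 kr) = 0.66·u(500 kr) + 0.34·u(298 kr) = 0.66·1.00 + 0.34·0.84 = 0.9456.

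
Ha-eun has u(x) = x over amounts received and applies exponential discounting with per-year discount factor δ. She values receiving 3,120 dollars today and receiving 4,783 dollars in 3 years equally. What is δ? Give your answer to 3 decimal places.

δ ≈ 0.867

The payoff in 3 years is discounted by δ^3, so u(3120) = δ^3·u(4783) and δ^3 = u(3120)/u(4783).
With u(x) = x: δ^3 = 3120/4783 = 0.65231.
Hence δ = (0.65231)^(1/3) = 0.86726.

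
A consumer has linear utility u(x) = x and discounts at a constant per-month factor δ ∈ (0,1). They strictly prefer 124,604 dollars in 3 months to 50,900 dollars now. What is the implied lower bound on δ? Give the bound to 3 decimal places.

δ > 0.742

The preference means 50900 < δ^3·124604.
Hence δ^3 > 50900/124604 = 0.40849, and x ↦ x^(1/3) is increasing on (0,∞).
δ > 0.40849^(1/3) = 0.742.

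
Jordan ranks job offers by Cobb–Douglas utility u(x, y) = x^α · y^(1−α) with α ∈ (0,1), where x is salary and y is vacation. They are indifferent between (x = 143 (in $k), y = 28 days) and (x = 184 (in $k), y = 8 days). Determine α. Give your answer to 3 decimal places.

α ≈ 0.832

The Cobb–Douglas utilities coincide, so 143^α·28^(1−α) = 184^α·8^(1−α).
(143/184)^α = (8/28)^(1−α); take logs: α·ln(143/184) = (1−α)·ln(8/28), i.e. α·-0.252091 = (1−α)·-1.252763.
With A = -0.252091 and B = -1.252763: α·A = (1−α)·B, so α = B/(A+B) = -1.252763/-1.504854 ≈ 0.832.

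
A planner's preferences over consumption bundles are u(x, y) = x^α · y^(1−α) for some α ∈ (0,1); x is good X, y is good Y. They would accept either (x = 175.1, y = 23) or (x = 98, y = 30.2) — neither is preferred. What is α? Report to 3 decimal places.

α ≈ 0.319

The Cobb–Douglas utilities coincide, so 175.1^α·23^(1−α) = 98^α·30.2^(1−α).
Taking logs: α·ln 175.1 + (1−α)·ln 23 = α·ln 98 + (1−α)·ln 30.2, i.e. α·0.580390 = (1−α)·0.272348.
With A = 0.580390 and B = 0.272348: α·A = (1−α)·B, so α = B/(A+B) = 0.272348/0.852738 ≈ 0.319.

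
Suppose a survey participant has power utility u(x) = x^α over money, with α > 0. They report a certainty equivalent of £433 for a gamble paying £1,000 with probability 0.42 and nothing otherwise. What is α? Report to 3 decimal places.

EU(lottery) = 0.42·1000^α + 0.58·0 = 0.42·1000^α.
Equating: 433^α = 0.42·1000^α, i.e. 0.4330^α = 0.42.
α = ln(0.42) / ln(433/1000) = -0.867501/-0.837018 ≈ 1.036.

α ≈ 1.036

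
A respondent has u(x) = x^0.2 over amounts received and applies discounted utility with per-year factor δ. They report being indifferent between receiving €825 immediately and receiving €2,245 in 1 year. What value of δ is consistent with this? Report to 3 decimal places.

δ ≈ 0.819

The payoff in 1 year is discounted by δ, so u(825) = δ·u(2245) and δ = u(825)/u(2245).
With u(x) = x^0.2: δ = 825^0.2/2245^0.2 = (825/2245)^0.2 = 0.81855.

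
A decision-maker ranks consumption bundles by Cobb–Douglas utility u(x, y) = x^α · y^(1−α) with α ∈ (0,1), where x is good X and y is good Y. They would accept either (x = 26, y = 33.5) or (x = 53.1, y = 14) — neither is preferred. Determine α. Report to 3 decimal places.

α ≈ 0.550

The Cobb–Douglas utilities coincide, so 26^α·33.5^(1−α) = 53.1^α·14^(1−α).
Rearrange to (26/53.1)^α = (14/33.5)^(1−α) and take logs: α·-0.714080 = (1−α)·-0.872488.
Thus α·(-1.586568) = -0.872488, so α = -0.872488/-1.586568 ≈ 0.550.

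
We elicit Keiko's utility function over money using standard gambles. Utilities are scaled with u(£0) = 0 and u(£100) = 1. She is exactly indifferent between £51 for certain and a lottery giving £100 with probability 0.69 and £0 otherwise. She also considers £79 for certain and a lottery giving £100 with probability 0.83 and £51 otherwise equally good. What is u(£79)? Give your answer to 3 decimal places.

First, u(£51) = 0.69·u(£100) + 0.31·u(£0) = 0.69.
The second indifference gives u(£79) = 0.83·u(£100) + 0.17·u(£51) = 0.83·1.00 + 0.17·0.69 = 0.9473.

0.947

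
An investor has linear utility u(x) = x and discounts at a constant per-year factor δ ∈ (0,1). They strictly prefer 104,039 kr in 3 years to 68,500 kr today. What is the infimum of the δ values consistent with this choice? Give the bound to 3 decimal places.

Under u(x) = x this choice says 68500 < δ^3·104039.
Dividing by 104039: δ^3 > 0.65841. Both sides are positive, so the cube root keeps the direction.
δ > 0.65841^(1/3) = 0.870.

δ > 0.870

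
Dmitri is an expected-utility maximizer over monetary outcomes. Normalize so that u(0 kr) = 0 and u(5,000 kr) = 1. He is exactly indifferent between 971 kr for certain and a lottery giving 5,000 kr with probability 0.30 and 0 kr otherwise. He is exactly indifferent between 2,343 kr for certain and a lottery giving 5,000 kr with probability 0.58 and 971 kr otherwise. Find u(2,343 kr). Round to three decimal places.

From the first indifference, u(971 kr) = 0.30·u(5,000 kr) + 0.70·u(0 kr) = 0.30·1 + 0.70·0 = 0.30.
Then u(2,343 kr) = 0.58·u(5,000 kr) + 0.42·u(971 kr) = 0.58·1.00 + 0.42·0.30 = 0.7060.

0.706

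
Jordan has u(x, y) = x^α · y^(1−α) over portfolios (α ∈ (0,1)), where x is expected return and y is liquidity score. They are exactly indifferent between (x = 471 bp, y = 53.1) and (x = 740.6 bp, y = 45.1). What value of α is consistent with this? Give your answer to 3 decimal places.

Indifference: 471^α · 53.1^(1−α) = 740.6^α · 45.1^(1−α).
Rearrange to (471/740.6)^α = (45.1/53.1)^(1−α) and take logs: α·-0.452603 = (1−α)·-0.163295.
So α/(1−α) = (-0.163295)/(-0.452603) = 0.360791, and α = 0.360791/1.360791 ≈ 0.265.

α ≈ 0.265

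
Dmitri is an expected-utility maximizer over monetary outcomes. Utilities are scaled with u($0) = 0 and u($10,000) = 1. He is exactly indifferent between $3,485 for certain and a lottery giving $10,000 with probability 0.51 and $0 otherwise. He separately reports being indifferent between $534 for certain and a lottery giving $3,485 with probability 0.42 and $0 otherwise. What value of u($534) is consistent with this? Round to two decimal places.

First, u($3,485) = 0.51·u($10,000) + 0.49·u($0) = 0.51.
Chaining: u($534) = 0.42·0.51 + 0.58·0.00 = 0.2142.

0.21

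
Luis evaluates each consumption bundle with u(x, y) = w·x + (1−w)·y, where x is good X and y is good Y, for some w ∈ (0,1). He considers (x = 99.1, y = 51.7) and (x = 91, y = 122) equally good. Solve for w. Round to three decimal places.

w = 0.897

u(99.1,51.7) = u(91,122) means w·99.1 + (1−w)·51.7 = w·91 + (1−w)·122.
Rearranging, 8.1·w − 70.3·(1−w) = 0.
The marginal rate of substitution is 70.3/8.1, so w = 70.3/(8.1+70.3) = 0.897.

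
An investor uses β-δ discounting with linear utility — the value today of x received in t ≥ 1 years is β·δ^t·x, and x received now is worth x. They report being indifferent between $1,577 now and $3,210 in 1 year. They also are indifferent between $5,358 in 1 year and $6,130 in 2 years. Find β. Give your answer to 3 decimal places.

β ≈ 0.562

Both payoffs in the second observation are in the future, so β drops out: δ^1·5358 = δ^2·6130 ⇒ δ = 5358/6130 = 0.87406.
Now use the now-vs-future pair: 1577 = β·δ·3210 gives β = 1577/(0.87406·3210) ≈ 0.562.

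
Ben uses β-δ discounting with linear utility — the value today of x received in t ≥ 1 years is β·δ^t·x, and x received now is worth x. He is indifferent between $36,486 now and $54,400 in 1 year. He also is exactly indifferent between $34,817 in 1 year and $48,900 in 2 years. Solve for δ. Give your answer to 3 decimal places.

The second indifference involves only future payoffs, so β cancels: β·δ^1·34817 = β·δ^2·48900, giving δ = 34817/48900 = 0.71200.

δ ≈ 0.712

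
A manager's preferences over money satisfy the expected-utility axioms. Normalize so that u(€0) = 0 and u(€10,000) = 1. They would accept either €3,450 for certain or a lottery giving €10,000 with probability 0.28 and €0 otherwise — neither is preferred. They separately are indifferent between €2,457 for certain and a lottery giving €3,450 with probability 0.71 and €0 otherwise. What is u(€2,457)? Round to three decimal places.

The first gamble pins u(€3,450): it must equal 0.28·1 + 0.72·0 = 0.28.
Then u(€2,457) = 0.71·u(€3,450) + 0.29·u(€0) = 0.71·0.28 + 0.29·0.00 = 0.1988.

0.199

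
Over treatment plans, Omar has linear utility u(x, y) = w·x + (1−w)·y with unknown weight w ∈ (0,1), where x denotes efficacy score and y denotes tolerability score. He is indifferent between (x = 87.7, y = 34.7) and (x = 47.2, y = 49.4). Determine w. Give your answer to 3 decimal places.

w = 0.266

u(87.7,34.7) = u(47.2,49.4) means w·87.7 + (1−w)·34.7 = w·47.2 + (1−w)·49.4.
Rearranging, 40.5·w − 14.7·(1−w) = 0.
So w/(1−w) = 14.7/40.5 = 0.3630, giving w = 14.7/(40.5+14.7) = 0.266.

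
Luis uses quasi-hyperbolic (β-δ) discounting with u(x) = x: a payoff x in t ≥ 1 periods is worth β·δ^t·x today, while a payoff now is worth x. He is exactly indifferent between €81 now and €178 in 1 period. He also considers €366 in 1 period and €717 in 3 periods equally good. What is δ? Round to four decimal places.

Both payoffs in the second observation are in the future, so β drops out: δ^1·366 = δ^3·717 ⇒ δ^2 = 366/717 = 0.51046, so δ = 0.71447.

δ ≈ 0.7145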